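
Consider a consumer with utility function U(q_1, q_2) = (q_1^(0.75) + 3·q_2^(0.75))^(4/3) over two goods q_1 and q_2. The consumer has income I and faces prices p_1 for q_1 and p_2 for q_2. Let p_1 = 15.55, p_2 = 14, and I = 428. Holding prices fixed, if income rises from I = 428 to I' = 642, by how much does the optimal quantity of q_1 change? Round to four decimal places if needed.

With the ratio pinned down, the budget gives q_1* = I/(p_1 + p_2·(q_2/q_1)) and q_2* = (q_2/q_1)·q_1*.
Numerically q_2/q_1 = 123.280518, so q_1* = 428/(15.55 + 14·123.280518) = 0.2458.
At I' = 642: q_1* = 0.3687. Change: 0.3687 − 0.2458 = 0.1229.

Δq_1* = 0.1229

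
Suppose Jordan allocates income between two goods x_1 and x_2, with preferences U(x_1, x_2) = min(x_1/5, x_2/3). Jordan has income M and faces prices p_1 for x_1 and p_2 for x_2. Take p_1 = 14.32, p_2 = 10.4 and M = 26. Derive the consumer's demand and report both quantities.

x_1* = 1.2646, x_2* = 0.7588

Demand: x_1*(p_1,p_2,M) = 5·M/(5·p_1 + 3·p_2), x_2* = 3·M/(5·p_1 + 3·p_2).
Here 5·14.32 + 3·10.4 = 102.8, giving x_1* = 1.2646 and x_2* = 0.7588.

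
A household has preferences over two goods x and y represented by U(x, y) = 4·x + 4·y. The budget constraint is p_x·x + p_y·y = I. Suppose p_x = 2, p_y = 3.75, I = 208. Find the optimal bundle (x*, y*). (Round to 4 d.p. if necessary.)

Perfect substitutes: compare marginal utility per dollar. 4/p_x vs 4/p_y → 2 vs 1.0667.
x gives more utility per dollar, so spend all income on x: x* = I/p_x, y* = 0.
Numerically: x* = 104, y* = 0.

x* = 104, y* = 0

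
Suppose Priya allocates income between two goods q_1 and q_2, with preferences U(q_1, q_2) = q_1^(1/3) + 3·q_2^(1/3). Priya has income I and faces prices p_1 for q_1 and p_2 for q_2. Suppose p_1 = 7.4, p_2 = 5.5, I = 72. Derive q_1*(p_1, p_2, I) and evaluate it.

MU_q_1 ∝ q_1^(-2/3), MU_q_2 ∝ 3·q_2^(-2/3), so MRS = (1/3)·(q_2/q_1)^(2/3) = p_1/p_2.
Solve for the ratio: q_2/q_1 = [3·p_1/p_2]^(1.5).
Substitute q_2 = (q_2/q_1)·q_1 into the budget: q_1* = I/(p_1 + p_2·(q_2/q_1)).
Numerically q_2/q_1 = 8.109338, so q_1* = 72/(7.4 + 5.5·8.109338) = 1.3846.

q_1* = 1.3846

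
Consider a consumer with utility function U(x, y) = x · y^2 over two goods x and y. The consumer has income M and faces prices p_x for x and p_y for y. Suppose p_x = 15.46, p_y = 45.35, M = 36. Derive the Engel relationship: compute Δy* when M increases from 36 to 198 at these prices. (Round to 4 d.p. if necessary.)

Δy* = 2.3815

MU_x/MU_y = (y)/(2·x); tangency sets this equal to p_x/p_y.
So p_y·y = 2·p_x·x; combined with the budget, a share 1/3 of income goes to x.
Demand: x*(p_x,p_y,M) = 1/3·M/p_x and y* = 2/3·M/p_y.
At p_x=15.46, p_y=45.35, M=36: y* = 2/3·36/45.35 = 0.5292.
At M' = 198: y* = 2.9107. Change: 2.9107 − 0.5292 = 2.3815.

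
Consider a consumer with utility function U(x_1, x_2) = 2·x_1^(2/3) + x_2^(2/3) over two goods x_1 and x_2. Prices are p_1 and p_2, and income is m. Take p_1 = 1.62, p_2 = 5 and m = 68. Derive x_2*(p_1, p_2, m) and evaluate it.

x_2* = 0.1761

MRS = MU_x_1/MU_x_2 = 2·(x_2/x_1)^(1/3). Set equal to p_1/p_2.
Solve for the ratio: x_2/x_1 = [(1/2)·p_1/p_2]^(3).
Substitute x_2 = (x_2/x_1)·x_1 into the budget: x_1* = m/(p_1 + p_2·(x_2/x_1)).
Numerically x_2/x_1 = 0.004252, so x_1* = 68/(1.62 + 5·0.004252) = 41.4316 and x_2* = 0.004252·41.4316 = 0.1761.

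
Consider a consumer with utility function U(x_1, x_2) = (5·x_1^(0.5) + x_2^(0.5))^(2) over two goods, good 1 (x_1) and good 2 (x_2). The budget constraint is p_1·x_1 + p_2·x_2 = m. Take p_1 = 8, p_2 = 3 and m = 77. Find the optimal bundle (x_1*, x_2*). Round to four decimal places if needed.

With the ratio pinned down, the budget gives x_1* = m/(p_1 + p_2·(x_2/x_1)) and x_2* = (x_2/x_1)·x_1*.
Numerically x_2/x_1 = 0.284444, so x_1* = 77/(8 + 3·0.284444) = 8.6973 and x_2* = 0.284444·8.6973 = 2.4739.

x_1* = 8.6973, x_2* = 2.4739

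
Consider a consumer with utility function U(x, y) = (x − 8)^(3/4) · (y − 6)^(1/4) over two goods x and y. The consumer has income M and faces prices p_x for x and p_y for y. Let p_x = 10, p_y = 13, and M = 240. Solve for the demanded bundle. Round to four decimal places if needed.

x* = 14.15, y* = 7.5769

Substituting into the budget: x* = 8 + 0.75·(M − 8·p_x − 6·p_y)/p_x, and y* = 6 + 0.25·(…)/p_y.
Discretionary income = 240 − 8·10 − 6·13 = 82; x* = 8 + 0.75·82/10 = 14.15; y* = 6 + 0.25·82/13 = 7.5769.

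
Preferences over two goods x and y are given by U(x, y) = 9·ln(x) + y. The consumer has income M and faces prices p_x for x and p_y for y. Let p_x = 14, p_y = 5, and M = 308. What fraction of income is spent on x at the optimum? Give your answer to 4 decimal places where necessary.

share on x = 0.1461

So x*(p_x,p_y) = 9·p_y/p_x, independent of income; and y* = (M − 9·p_y)/p_y.
At the given prices: x* = 9·5/14 = 3.2143, and y* = 52.6.
Expenditure on x: 14·3.2143 = 45; share = 0.1461.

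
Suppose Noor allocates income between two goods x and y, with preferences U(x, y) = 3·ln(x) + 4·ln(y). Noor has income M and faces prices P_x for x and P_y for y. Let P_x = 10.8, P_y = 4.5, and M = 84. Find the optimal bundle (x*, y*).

x* = 3.3333, y* = 10.6667

The MRS is (3/4)·y/x. Set MRS = P_x/P_y.
So 3·P_y·y = 4·P_x·x; combined with the budget, a share 3/7 of income goes to x.
Demand: x*(P_x,P_y,M) = 3/7·M/P_x and y* = 4/7·M/P_y.
At P_x=10.8, P_y=4.5, M=84: x* = 3/7·84/10.8 = 3.3333, y* = 10.6667.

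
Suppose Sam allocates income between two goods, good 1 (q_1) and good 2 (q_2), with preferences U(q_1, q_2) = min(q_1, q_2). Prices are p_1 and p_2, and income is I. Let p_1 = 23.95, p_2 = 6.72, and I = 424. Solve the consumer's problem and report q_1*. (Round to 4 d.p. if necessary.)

With perfect complements, no substitution: consume in ratio q_1:q_2 = 1:1.
Budget: p_1·q_1 + p_2·q_1 = I, so (p_1 + p_2)·q_1 = I.
Demand: q_1*(p_1,p_2,I) = I/(p_1 + p_2), q_2* = I/(p_1 + p_2).
Here 23.95 + 6.72 = 30.67, giving q_1* = 13.8246.

q_1* = 13.8246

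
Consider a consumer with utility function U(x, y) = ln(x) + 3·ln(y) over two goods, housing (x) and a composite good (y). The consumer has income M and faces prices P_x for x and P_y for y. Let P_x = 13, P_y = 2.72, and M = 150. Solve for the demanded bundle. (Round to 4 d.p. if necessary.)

x* = 2.8846, y* = 41.3603

Tangency: MRS = (1/3)·y/x = P_x/P_y.
So P_y·y = 3·P_x·x; combined with the budget, a share 0.25 of income goes to x.
Demand: x*(P_x,P_y,M) = 0.25·M/P_x and y* = 0.75·M/P_y.
At P_x=13, P_y=2.72, M=150: x* = 0.25·150/13 = 2.8846, y* = 41.3603.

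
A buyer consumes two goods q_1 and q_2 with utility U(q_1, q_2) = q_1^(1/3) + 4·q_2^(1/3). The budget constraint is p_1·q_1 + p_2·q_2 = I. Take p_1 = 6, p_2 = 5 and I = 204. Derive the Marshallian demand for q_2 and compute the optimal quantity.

MU_q_1 ∝ q_1^(-2/3), MU_q_2 ∝ 4·q_2^(-2/3), so MRS = (1/4)·(q_2/q_1)^(2/3) = p_1/p_2.
Solve for the ratio: q_2/q_1 = [4·p_1/p_2]^(1.5).
Substitute q_2 = (q_2/q_1)·q_1 into the budget: q_1* = I/(p_1 + p_2·(q_2/q_1)).
Numerically q_2/q_1 = 10.516273, so q_1* = 204/(6 + 5·10.516273) = 3.4823 and q_2* = 10.516273·3.4823 = 36.6212.

q_2* = 36.6212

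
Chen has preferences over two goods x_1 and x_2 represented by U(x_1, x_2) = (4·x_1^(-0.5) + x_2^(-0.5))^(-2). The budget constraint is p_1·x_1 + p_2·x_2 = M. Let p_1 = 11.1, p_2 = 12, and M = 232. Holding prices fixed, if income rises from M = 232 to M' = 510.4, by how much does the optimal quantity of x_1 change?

Δx_1* = 17.8221

With the ratio pinned down, the budget gives x_1* = M/(p_1 + p_2·(x_2/x_1)) and x_2* = (x_2/x_1)·x_1*.
Numerically x_2/x_1 = 0.376751, so x_1* = 232/(11.1 + 12·0.376751) = 14.8518.
At M' = 510.4: x_1* = 32.6739. Change: 32.6739 − 14.8518 = 17.8221.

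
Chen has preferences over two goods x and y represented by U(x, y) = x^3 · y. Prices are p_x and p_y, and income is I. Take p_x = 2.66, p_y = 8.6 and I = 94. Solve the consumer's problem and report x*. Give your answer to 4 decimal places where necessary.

The MRS is 3·y/x. Set MRS = p_x/p_y.
So 3·p_y·y = p_x·x; combined with the budget, a share 0.75 of income goes to x.
Demand: x*(p_x,p_y,I) = 0.75·I/p_x and y* = 0.25·I/p_y.
At p_x=2.66, p_y=8.6, I=94: x* = 0.75·94/2.66 = 26.5038.

x* = 26.5038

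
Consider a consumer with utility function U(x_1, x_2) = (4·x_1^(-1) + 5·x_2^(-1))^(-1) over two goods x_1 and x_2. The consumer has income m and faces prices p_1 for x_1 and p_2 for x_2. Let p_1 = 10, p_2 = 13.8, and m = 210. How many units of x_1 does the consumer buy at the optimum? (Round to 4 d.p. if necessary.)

MU_x_1 ∝ 4·x_1^(-2), MU_x_2 ∝ 5·x_2^(-2), so MRS = (4/5)·(x_2/x_1)^(2) = p_1/p_2.
Hence x_2/x_1 = ((5/4)·p_1/p_2)^(1/(2)), i.e. raised to the 0.5 power.
With the ratio pinned down, the budget gives x_1* = m/(p_1 + p_2·(x_2/x_1)) and x_2* = (x_2/x_1)·x_1*.
Numerically x_2/x_1 = 0.951734, so x_1* = 210/(10 + 13.8·0.951734) = 9.0776.

x_1* = 9.0776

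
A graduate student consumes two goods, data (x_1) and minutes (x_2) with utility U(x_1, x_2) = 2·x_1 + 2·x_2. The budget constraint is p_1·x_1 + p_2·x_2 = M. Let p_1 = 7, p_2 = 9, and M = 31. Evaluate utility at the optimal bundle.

Perfect substitutes: compare marginal utility per dollar. 2/p_1 vs 2/p_2 → 0.2857 vs 0.2222.
x_1 gives more utility per dollar, so spend all income on x_1: x_1* = M/p_1, x_2* = 0.
Numerically: x_1* = 4.4286, x_2* = 0.
Utility at the optimum: U(4.4286, 0) = 8.8571.

V = 8.8571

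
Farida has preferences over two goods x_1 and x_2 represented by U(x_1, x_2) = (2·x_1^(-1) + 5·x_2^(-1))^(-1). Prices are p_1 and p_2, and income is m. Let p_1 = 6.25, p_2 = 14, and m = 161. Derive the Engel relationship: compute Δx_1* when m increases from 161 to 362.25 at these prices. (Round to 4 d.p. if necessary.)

Δx_1* = 9.565

Substitute x_2 = (x_2/x_1)·x_1 into the budget: x_1* = m/(p_1 + p_2·(x_2/x_1)).
Numerically x_2/x_1 = 1.056443, so x_1* = 161/(6.25 + 14·1.056443) = 7.652.
At m' = 362.25: x_1* = 17.217. Change: 17.217 − 7.652 = 9.565.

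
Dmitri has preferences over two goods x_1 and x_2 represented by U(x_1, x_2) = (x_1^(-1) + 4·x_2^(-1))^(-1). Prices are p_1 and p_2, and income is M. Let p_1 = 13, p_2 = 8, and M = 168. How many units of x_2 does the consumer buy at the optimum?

From the CES first-order condition, (1/4)·(x_2/x_1)^(2) = p_1/p_2.
Hence x_2/x_1 = (4·p_1/p_2)^(1/(2)), i.e. raised to the 0.5 power.
With the ratio pinned down, the budget gives x_1* = M/(p_1 + p_2·(x_2/x_1)) and x_2* = (x_2/x_1)·x_1*.
Numerically x_2/x_1 = 2.54951, so x_1* = 168/(13 + 8·2.54951) = 5.0305 and x_2* = 2.54951·5.0305 = 12.8254.

x_2* = 12.8254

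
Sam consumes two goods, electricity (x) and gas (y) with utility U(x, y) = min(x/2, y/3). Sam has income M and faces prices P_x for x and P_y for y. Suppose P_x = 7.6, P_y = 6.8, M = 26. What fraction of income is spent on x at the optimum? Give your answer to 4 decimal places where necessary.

With perfect complements, no substitution: consume in ratio x:y = 2:3.
Budget: P_x·x + P_y·(3/2)·x = M, so (2·P_x + 3·P_y)·x = 2·M.
Demand: x*(P_x,P_y,M) = 2·M/(2·P_x + 3·P_y), y* = 3·M/(2·P_x + 3·P_y).
Here 2·7.6 + 3·6.8 = 35.6, giving x* = 1.4607 and y* = 2.191.
Expenditure on x: 7.6·1.4607 = 11.1011; share = 0.427.

share on x = 0.427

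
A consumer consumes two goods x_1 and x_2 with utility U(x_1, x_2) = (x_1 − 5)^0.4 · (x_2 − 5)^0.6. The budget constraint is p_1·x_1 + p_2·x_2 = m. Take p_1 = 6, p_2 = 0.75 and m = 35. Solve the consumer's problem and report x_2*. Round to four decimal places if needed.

x_2* = 6

This is Cobb-Douglas in (x_1−5, x_2−5): tangency gives 0.4·p_2·(x_2−5) = 0.6·p_1·(x_1−5).
Substituting into the budget: x_1* = 5 + 0.4·(m − 5·p_1 − 5·p_2)/p_1, and x_2* = 5 + 0.6·(…)/p_2.
Discretionary income = 35 − 5·6 − 5·0.75 = 1.25; x_2* = 5 + 0.6·1.25/0.75 = 6.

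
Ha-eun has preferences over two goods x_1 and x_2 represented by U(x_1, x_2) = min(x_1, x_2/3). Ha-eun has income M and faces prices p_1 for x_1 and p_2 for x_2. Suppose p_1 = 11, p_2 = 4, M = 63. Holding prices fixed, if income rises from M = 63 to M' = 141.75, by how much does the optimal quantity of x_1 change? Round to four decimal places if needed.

Δx_1* = 3.4239

With perfect complements, no substitution: consume in ratio x_1:x_2 = 1:3.
Budget: p_1·x_1 + p_2·3·x_1 = M, so (p_1 + 3·p_2)·x_1 = M.
Demand: x_1*(p_1,p_2,M) = M/(p_1 + 3·p_2), x_2* = 3·M/(p_1 + 3·p_2).
Here 11 + 3·4 = 23, giving x_1* = 2.7391.
At M' = 141.75: x_1* = 6.163. Change: 6.163 − 2.7391 = 3.4239.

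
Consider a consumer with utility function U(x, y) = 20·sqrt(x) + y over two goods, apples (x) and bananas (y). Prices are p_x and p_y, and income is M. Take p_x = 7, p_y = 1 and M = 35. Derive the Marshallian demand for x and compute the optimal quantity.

x* = 2.0408

Solve: √x = 10·p_y/p_x, so x*(p_x,p_y) = (10·p_y/p_x)², and y* = (M − p_x·x*)/p_y.
Plugging in: x* = (10·1/7)² = 2.0408.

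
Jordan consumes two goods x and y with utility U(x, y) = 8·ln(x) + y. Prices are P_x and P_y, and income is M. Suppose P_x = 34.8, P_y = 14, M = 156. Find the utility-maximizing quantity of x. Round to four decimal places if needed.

Set MRS = P_x/P_y: (8/x)/1 = P_x/P_y.
So x*(P_x,P_y) = 8·P_y/P_x, independent of income; and y* = (M − 8·P_y)/P_y.
At the given prices: x* = 8·14/34.8 = 3.2184.

x* = 3.2184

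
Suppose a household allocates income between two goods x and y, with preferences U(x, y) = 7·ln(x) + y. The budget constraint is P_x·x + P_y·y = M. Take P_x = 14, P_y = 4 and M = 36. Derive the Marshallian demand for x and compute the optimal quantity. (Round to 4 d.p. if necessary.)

MU_x = 7/x, MU_y = 1. Tangency: 7/x = P_x/P_y.
So x*(P_x,P_y) = 7·P_y/P_x, independent of income; and y* = (M − 7·P_y)/P_y.
At the given prices: x* = 7·4/14 = 2.

x* = 2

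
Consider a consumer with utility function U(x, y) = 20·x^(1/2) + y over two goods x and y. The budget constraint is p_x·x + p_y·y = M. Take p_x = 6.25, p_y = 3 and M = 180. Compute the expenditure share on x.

share on x = 0.8

Plugging in: x* = (10·3/6.25)² = 23.04, y* = 12.
Expenditure on x: 6.25·23.04 = 144; share = 0.8.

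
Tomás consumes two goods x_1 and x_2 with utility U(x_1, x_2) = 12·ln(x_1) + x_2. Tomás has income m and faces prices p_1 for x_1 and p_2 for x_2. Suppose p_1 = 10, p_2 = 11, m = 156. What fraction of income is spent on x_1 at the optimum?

MU_x_1 = 12/x_1, MU_x_2 = 1. Tangency: 12/x_1 = p_1/p_2.
So x_1*(p_1,p_2) = 12·p_2/p_1, independent of income; and x_2* = (m − 12·p_2)/p_2.
At the given prices: x_1* = 12·11/10 = 13.2, and x_2* = 2.1818.
Expenditure on x_1: 10·13.2 = 132; share = 0.8462.

share on x_1 = 0.8462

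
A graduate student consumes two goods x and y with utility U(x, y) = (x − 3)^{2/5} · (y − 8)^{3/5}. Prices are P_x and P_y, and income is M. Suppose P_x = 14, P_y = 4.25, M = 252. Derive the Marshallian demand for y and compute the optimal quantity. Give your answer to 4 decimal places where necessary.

y* = 32.8471

MRS = (2/3)·(y−8)/(x−3). Tangency with P_x/P_y gives y−8 = (3/2)·(P_x/P_y)·(x−3).
Substituting into the budget: x* = 3 + 0.4·(M − 3·P_x − 8·P_y)/P_x, and y* = 8 + 0.6·(…)/P_y.
Discretionary income = 252 − 3·14 − 8·4.25 = 176; y* = 8 + 0.6·176/4.25 = 32.8471.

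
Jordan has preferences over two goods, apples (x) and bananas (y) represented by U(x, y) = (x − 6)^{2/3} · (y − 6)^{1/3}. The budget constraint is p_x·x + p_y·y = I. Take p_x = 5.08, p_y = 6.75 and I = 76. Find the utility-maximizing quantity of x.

x* = 6.6588

Let x' = x−6, y' = y−6. MRS = 2·y'/x' = p_x/p_y.
After buying the subsistence bundle (6, 6), a share 2/3 of the remaining income goes to x: x* = 6 + 2/3·(I − 6p_x − 6p_y)/p_x.
Discretionary income = 76 − 6·5.08 − 6·6.75 = 5.02; x* = 6 + 2/3·5.02/5.08 = 6.6588.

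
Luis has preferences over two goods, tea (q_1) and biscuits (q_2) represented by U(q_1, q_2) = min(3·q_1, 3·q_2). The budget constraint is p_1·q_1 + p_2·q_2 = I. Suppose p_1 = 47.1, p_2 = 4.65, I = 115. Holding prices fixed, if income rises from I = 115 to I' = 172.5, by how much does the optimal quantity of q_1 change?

Δq_1* = 1.1111

Here 3·47.1 + 3·4.65 = 155.25, giving q_1* = 2.2222.
At I' = 172.5: q_1* = 3.3333. Change: 3.3333 − 2.2222 = 1.1111.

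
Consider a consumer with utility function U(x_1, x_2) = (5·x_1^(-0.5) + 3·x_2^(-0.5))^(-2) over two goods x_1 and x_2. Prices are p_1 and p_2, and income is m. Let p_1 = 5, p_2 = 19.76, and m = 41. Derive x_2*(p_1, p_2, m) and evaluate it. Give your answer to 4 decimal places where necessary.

x_2* = 1.0983

From the CES first-order condition, (5/3)·(x_2/x_1)^(1.5) = p_1/p_2.
Hence x_2/x_1 = ((3/5)·p_1/p_2)^(1/(1.5)), i.e. raised to the 2/3 power.
With the ratio pinned down, the budget gives x_1* = m/(p_1 + p_2·(x_2/x_1)) and x_2* = (x_2/x_1)·x_1*.
Numerically x_2/x_1 = 0.284592, so x_1* = 41/(5 + 19.76·0.284592) = 3.8594 and x_2* = 0.284592·3.8594 = 1.0983.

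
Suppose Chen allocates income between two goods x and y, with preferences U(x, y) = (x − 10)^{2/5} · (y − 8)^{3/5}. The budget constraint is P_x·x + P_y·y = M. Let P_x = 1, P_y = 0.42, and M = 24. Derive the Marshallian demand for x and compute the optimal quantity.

Substituting into the budget: x* = 10 + 0.4·(M − 10·P_x − 8·P_y)/P_x, and y* = 8 + 0.6·(…)/P_y.
Discretionary income = 24 − 10·1 − 8·0.42 = 10.64; x* = 10 + 0.4·10.64/1 = 14.256.

x* = 14.256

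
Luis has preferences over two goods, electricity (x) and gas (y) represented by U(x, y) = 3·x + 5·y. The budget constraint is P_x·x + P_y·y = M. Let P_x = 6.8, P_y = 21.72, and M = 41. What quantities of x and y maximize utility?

x* = 6.0294, y* = 0

Linear utility — the consumer picks whichever good has higher MU/price: 3/6.8 = 0.4412 vs 5/21.72 = 0.2302.
x gives more utility per dollar, so spend all income on x: x* = M/P_x, y* = 0.
Numerically: x* = 6.0294, y* = 0.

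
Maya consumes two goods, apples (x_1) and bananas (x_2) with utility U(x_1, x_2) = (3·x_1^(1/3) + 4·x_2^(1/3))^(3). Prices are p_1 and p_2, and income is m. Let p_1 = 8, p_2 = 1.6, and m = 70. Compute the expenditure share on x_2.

MRS = MU_x_1/MU_x_2 = (3/4)·(x_2/x_1)^(2/3). Set equal to p_1/p_2.
Hence x_2/x_1 = ((4/3)·p_1/p_2)^(1/(2/3)), i.e. raised to the 1.5 power.
With the ratio pinned down, the budget gives x_1* = m/(p_1 + p_2·(x_2/x_1)) and x_2* = (x_2/x_1)·x_1*.
Numerically x_2/x_1 = 17.213259, so x_1* = 70/(8 + 1.6·17.213259) = 1.9695 and x_2* = 17.213259·1.9695 = 33.9023.
Expenditure on x_2: 1.6·33.9023 = 54.2436; share = 0.7749.

share on x_2 = 0.7749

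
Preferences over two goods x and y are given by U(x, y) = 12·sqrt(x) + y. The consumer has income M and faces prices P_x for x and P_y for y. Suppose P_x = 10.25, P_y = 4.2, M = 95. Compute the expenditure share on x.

MU_x = 6/√x, MU_y = 1. Tangency: 6/√x = P_x/P_y.
Thus x* = (6·P_y/P_x)² — independent of M — with the rest of income spent on y.
Plugging in: x* = (6·4.2/10.25)² = 6.0444, y* = 7.8678.
Expenditure on x: 10.25·6.0444 = 61.9551; share = 0.6522.

share on x = 0.6522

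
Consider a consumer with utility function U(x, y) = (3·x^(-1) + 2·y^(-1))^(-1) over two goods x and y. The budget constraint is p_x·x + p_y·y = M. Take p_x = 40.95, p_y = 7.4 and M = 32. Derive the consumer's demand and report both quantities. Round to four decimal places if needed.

x* = 0.5801, y* = 1.1142

With the ratio pinned down, the budget gives x* = M/(p_x + p_y·(y/x)) and y* = (y/x)·x*.
Numerically y/x = 1.920726, so x* = 32/(40.95 + 7.4·1.920726) = 0.5801 and y* = 1.920726·0.5801 = 1.1142.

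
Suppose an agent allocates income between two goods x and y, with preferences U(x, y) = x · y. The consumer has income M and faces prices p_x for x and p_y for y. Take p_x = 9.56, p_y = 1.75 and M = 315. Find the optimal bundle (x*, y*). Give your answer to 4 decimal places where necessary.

The MRS is y/x. Set MRS = p_x/p_y.
Rearranging, p_y·y = p_x·x. Substituting into the budget gives p_x·x·(1 + 1) = M.
Demand: x*(p_x,p_y,M) = 0.5·M/p_x and y* = 0.5·M/p_y.
At p_x=9.56, p_y=1.75, M=315: x* = 0.5·315/9.56 = 16.4749, y* = 90.

x* = 16.4749, y* = 90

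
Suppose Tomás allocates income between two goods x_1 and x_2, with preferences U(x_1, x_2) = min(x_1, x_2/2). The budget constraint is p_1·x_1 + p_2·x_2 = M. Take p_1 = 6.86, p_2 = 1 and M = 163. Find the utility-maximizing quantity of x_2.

x_2* = 36.7946

Leontief preferences: the optimum is at the kink where x_1/1 = x_2/2, i.e. x_2 = 2·x_1.
Budget: p_1·x_1 + p_2·2·x_1 = M, so (p_1 + 2·p_2)·x_1 = M.
Demand: x_1*(p_1,p_2,M) = M/(p_1 + 2·p_2), x_2* = 2·M/(p_1 + 2·p_2).
Here 6.86 + 2·1 = 8.86, giving x_2* = 36.7946.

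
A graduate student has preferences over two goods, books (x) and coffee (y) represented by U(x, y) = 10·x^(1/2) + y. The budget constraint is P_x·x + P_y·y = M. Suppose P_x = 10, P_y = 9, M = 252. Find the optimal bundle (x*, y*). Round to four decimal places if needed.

MU_x = 5/√x, MU_y = 1. Tangency: 5/√x = P_x/P_y.
Solve: √x = 5·P_y/P_x, so x*(P_x,P_y) = (5·P_y/P_x)², and y* = (M − P_x·x*)/P_y.
Plugging in: x* = (5·9/10)² = 20.25, y* = 5.5.

x* = 20.25, y* = 5.5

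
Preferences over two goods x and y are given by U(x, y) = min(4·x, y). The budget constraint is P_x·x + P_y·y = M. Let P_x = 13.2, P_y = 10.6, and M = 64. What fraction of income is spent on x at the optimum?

Leontief preferences: the optimum is at the kink where x/1 = y/4, i.e. y = 4·x.
Budget: P_x·x + P_y·4·x = M, so (P_x + 4·P_y)·x = M.
Demand: x*(P_x,P_y,M) = M/(P_x + 4·P_y), y* = 4·M/(P_x + 4·P_y).
Here 13.2 + 4·10.6 = 55.6, giving x* = 1.1511 and y* = 4.6043.
Expenditure on x: 13.2·1.1511 = 15.1942; share = 0.2374.

share on x = 0.2374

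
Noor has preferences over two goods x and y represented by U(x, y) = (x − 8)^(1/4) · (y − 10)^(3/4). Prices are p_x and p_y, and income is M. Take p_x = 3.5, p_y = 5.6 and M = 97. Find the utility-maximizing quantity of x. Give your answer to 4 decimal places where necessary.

Discretionary income = 97 − 8·3.5 − 10·5.6 = 13; x* = 8 + 0.25·13/3.5 = 8.9286.

x* = 8.9286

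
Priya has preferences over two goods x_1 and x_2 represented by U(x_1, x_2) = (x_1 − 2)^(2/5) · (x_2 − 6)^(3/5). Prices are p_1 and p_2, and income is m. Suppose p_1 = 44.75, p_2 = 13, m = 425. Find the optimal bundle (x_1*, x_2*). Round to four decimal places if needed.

This is Cobb-Douglas in (x_1−2, x_2−6): tangency gives 0.4·p_2·(x_2−6) = 0.6·p_1·(x_1−2).
Substituting into the budget: x_1* = 2 + 0.4·(m − 2·p_1 − 6·p_2)/p_1, and x_2* = 6 + 0.6·(…)/p_2.
Discretionary income = 425 − 2·44.75 − 6·13 = 257.5; x_1* = 2 + 0.4·257.5/44.75 = 4.3017; x_2* = 6 + 0.6·257.5/13 = 17.8846.

x_1* = 4.3017, x_2* = 17.8846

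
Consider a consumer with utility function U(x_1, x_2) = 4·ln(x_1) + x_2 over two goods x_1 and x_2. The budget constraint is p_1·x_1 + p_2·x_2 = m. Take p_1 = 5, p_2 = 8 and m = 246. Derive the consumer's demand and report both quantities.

Set MRS = p_1/p_2: (4/x_1)/1 = p_1/p_2.
So x_1*(p_1,p_2) = 4·p_2/p_1, independent of income; and x_2* = (m − 4·p_2)/p_2.
At the given prices: x_1* = 4·8/5 = 6.4, and x_2* = 26.75.

x_1* = 6.4, x_2* = 26.75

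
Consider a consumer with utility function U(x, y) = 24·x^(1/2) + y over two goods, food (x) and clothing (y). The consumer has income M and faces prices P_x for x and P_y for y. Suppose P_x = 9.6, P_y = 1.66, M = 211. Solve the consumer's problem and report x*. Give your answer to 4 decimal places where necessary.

x* = 4.3056

Set MRS = P_x/P_y: 12·x^(−1/2) = P_x/P_y.
Solve: √x = 12·P_y/P_x, so x*(P_x,P_y) = (12·P_y/P_x)², and y* = (M − P_x·x*)/P_y.
Plugging in: x* = (12·1.66/9.6)² = 4.3056.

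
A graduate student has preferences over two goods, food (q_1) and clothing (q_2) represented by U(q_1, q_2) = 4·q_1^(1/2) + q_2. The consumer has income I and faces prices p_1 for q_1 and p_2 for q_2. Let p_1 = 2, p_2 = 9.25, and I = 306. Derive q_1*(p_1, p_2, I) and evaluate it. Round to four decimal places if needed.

q_1* = 85.5625

MU_q_1 = 2/√q_1, MU_q_2 = 1. Tangency: 2/√q_1 = p_1/p_2.
Solve: √q_1 = 2·p_2/p_1, so q_1*(p_1,p_2) = (2·p_2/p_1)², and q_2* = (I − p_1·q_1*)/p_2.
Plugging in: q_1* = (2·9.25/2)² = 85.5625.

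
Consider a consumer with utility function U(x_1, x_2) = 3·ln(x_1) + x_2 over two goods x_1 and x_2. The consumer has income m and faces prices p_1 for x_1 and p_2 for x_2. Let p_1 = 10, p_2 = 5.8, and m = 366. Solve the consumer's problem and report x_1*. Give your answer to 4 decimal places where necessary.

Set MRS = p_1/p_2: (3/x_1)/1 = p_1/p_2.
So x_1*(p_1,p_2) = 3·p_2/p_1, independent of income; and x_2* = (m − 3·p_2)/p_2.
At the given prices: x_1* = 3·5.8/10 = 1.74.

x_1* = 1.74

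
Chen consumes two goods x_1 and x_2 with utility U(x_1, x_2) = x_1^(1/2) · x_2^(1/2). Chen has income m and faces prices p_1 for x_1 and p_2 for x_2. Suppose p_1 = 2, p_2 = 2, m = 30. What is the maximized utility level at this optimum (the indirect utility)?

V = 7.5

Tangency: MRS = x_2/x_1 = p_1/p_2.
Rearranging, p_2·x_2 = p_1·x_1. Substituting into the budget gives p_1·x_1·(1 + 1) = m.
Demand: x_1*(p_1,p_2,m) = 0.5·m/p_1 and x_2* = 0.5·m/p_2.
At p_1=2, p_2=2, m=30: x_1* = 0.5·30/2 = 7.5, x_2* = 7.5.
Utility at the optimum: U(7.5, 7.5) = 7.5.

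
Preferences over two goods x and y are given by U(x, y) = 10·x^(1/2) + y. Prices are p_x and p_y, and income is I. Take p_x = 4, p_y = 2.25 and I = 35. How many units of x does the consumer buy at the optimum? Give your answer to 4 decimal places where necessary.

x* = 7.9102

Plugging in: x* = (5·2.25/4)² = 7.9102.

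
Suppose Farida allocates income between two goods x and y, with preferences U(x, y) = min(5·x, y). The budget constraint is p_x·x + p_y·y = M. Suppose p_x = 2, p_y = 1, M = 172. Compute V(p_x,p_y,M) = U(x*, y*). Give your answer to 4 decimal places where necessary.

V = 122.8571

Leontief preferences: the optimum is at the kink where x/1 = y/5, i.e. y = 5·x.
Budget: p_x·x + p_y·5·x = M, so (p_x + 5·p_y)·x = M.
Demand: x*(p_x,p_y,M) = M/(p_x + 5·p_y), y* = 5·M/(p_x + 5·p_y).
Here 2 + 5·1 = 7, giving x* = 24.5714 and y* = 122.8571.
Utility at the optimum: U(24.5714, 122.8571) = 122.8571.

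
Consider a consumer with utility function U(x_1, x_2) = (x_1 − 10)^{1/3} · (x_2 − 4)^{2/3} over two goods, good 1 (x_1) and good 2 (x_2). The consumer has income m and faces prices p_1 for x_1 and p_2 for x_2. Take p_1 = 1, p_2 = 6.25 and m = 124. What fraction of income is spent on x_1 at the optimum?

After buying the subsistence bundle (10, 4), a share 1/3 of the remaining income goes to x_1: x_1* = 10 + 1/3·(m − 10p_1 − 4p_2)/p_1.
Discretionary income = 124 − 10·1 − 4·6.25 = 89; x_1* = 10 + 1/3·89/1 = 39.6667; x_2* = 4 + 2/3·89/6.25 = 13.4933.
Expenditure on x_1: 1·39.6667 = 39.6667; share = 0.3199.

share on x_1 = 0.3199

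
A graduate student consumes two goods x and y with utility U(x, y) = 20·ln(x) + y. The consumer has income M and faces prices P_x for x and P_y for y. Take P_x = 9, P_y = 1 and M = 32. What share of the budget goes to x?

Set MRS = P_x/P_y: (20/x)/1 = P_x/P_y.
So x*(P_x,P_y) = 20·P_y/P_x, independent of income; and y* = (M − 20·P_y)/P_y.
At the given prices: x* = 20·1/9 = 2.2222, and y* = 12.
Expenditure on x: 9·2.2222 = 20; share = 0.625.

share on x = 0.625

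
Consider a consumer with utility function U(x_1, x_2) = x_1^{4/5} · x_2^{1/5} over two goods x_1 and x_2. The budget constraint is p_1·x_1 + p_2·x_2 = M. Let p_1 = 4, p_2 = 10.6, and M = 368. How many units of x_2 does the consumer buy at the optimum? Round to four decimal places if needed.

x_2* = 6.9434

Tangency: MRS = 4·x_2/x_1 = p_1/p_2.
So 0.8·p_2·x_2 = 0.2·p_1·x_1; combined with the budget, a share 0.8 of income goes to x_1.
Demand: x_1*(p_1,p_2,M) = 0.8·M/p_1 and x_2* = 0.2·M/p_2.
At p_1=4, p_2=10.6, M=368: x_2* = 0.2·368/10.6 = 6.9434.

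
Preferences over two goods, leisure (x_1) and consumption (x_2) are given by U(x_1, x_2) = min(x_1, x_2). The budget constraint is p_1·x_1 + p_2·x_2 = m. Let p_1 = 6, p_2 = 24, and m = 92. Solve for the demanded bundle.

Leontief preferences: the optimum is at the kink where x_1/1 = x_2/1, i.e. x_2 = x_1.
Budget: p_1·x_1 + p_2·x_1 = m, so (p_1 + p_2)·x_1 = m.
Demand: x_1*(p_1,p_2,m) = m/(p_1 + p_2), x_2* = m/(p_1 + p_2).
Here 6 + 24 = 30, giving x_1* = 3.0667 and x_2* = 3.0667.

x_1* = 3.0667, x_2* = 3.0667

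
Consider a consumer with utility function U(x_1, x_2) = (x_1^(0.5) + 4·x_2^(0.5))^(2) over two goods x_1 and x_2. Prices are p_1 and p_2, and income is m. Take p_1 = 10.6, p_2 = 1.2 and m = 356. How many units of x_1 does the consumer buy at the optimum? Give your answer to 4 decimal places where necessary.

x_1* = 0.236

With the ratio pinned down, the budget gives x_1* = m/(p_1 + p_2·(x_2/x_1)) and x_2* = (x_2/x_1)·x_1*.
Numerically x_2/x_1 = 1248.444444, so x_1* = 356/(10.6 + 1.2·1248.444444) = 0.236.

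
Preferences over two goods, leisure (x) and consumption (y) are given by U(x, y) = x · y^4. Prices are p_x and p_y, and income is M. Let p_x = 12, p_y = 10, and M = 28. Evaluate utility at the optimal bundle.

V = 11.7489

MU_x/MU_y = (y)/(4·x); tangency sets this equal to p_x/p_y.
Rearranging, p_y·y = 4·p_x·x. Substituting into the budget gives p_x·x·(1 + 4) = M.
Demand: x*(p_x,p_y,M) = 0.2·M/p_x and y* = 0.8·M/p_y.
At p_x=12, p_y=10, M=28: x* = 0.2·28/12 = 0.4667, y* = 2.24.
Utility at the optimum: U(0.4667, 2.24) = 11.7489.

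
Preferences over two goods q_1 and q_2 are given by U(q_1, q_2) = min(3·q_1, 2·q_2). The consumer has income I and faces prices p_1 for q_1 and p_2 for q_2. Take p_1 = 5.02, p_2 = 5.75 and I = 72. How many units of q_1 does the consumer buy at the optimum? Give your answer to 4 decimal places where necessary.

q_1* = 5.2767

Demand: q_1*(p_1,p_2,I) = 2·I/(2·p_1 + 3·p_2), q_2* = 3·I/(2·p_1 + 3·p_2).
Here 2·5.02 + 3·5.75 = 27.29, giving q_1* = 5.2767.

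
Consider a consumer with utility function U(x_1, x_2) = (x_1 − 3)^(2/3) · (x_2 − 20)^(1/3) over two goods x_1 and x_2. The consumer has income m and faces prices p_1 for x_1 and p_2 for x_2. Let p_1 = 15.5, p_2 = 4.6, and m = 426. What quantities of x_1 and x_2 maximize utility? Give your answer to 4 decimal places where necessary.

MRS = 2·(x_2−20)/(x_1−3). Tangency with p_1/p_2 gives x_2−20 = (1/2)·(p_1/p_2)·(x_1−3).
Substituting into the budget: x_1* = 3 + 2/3·(m − 3·p_1 − 20·p_2)/p_1, and x_2* = 20 + 1/3·(…)/p_2.
Discretionary income = 426 − 3·15.5 − 20·4.6 = 287.5; x_1* = 3 + 2/3·287.5/15.5 = 15.3656; x_2* = 20 + 1/3·287.5/4.6 = 40.8333.

x_1* = 15.3656, x_2* = 40.8333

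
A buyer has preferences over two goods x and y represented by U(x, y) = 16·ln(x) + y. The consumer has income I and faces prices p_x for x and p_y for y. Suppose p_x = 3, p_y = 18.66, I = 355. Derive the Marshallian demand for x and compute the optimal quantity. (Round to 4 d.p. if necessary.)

x* = 99.52

So x*(p_x,p_y) = 16·p_y/p_x, independent of income; and y* = (I − 16·p_y)/p_y.
At the given prices: x* = 16·18.66/3 = 99.52.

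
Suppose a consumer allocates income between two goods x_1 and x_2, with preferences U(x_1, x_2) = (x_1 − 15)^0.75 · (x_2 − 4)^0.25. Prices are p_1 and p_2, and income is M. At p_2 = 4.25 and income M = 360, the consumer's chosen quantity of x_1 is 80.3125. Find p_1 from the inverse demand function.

p_1 = 3.36

MRS = 3·(x_2−4)/(x_1−15). Tangency with p_1/p_2 gives x_2−4 = (1/3)·(p_1/p_2)·(x_1−15).
Substituting into the budget: x_1* = 15 + 0.75·(M − 15·p_1 − 4·p_2)/p_1, and x_2* = 4 + 0.25·(…)/p_2.
Set x_1* = 80.3125 in the demand function and solve for p_1: p_1 = 3.36.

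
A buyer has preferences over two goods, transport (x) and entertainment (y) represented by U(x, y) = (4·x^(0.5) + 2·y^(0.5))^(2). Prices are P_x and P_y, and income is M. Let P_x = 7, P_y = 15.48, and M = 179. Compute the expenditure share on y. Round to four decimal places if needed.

From the CES first-order condition, 2·(y/x)^(0.5) = P_x/P_y.
Solve for the ratio: y/x = [(1/2)·P_x/P_y]^(2).
Substitute y = (y/x)·x into the budget: x* = M/(P_x + P_y·(y/x)).
Numerically y/x = 0.05112, so x* = 179/(7 + 15.48·0.05112) = 22.9742 and y* = 0.05112·22.9742 = 1.1745.
Expenditure on y: 15.48·1.1745 = 18.1805; share = 0.1016.

share on y = 0.1016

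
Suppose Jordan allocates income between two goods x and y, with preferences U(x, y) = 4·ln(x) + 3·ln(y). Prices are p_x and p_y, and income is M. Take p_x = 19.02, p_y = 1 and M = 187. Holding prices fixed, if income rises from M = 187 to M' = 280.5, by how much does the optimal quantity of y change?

Δy* = 40.0714

MU_x/MU_y = (4·y)/(3·x); tangency sets this equal to p_x/p_y.
So 4·p_y·y = 3·p_x·x; combined with the budget, a share 4/7 of income goes to x.
Demand: x*(p_x,p_y,M) = 4/7·M/p_x and y* = 3/7·M/p_y.
At p_x=19.02, p_y=1, M=187: y* = 3/7·187/1 = 80.1429.
At M' = 280.5: y* = 120.2143. Change: 120.2143 − 80.1429 = 40.0714.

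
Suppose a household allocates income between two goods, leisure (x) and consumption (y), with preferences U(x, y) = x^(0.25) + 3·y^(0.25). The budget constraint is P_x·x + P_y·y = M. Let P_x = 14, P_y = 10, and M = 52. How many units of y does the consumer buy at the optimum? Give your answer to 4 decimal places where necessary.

y* = 4.3096

From the CES first-order condition, (1/3)·(y/x)^(0.75) = P_x/P_y.
Hence y/x = (3·P_x/P_y)^(1/(0.75)), i.e. raised to the 4/3 power.
With the ratio pinned down, the budget gives x* = M/(P_x + P_y·(y/x)) and y* = (y/x)·x*.
Numerically y/x = 6.7764, so x* = 52/(14 + 10·6.7764) = 0.636 and y* = 6.7764·0.636 = 4.3096.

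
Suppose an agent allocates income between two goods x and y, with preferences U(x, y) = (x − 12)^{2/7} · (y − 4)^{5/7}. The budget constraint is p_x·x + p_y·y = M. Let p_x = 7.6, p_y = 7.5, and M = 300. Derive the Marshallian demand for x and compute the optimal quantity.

After buying the subsistence bundle (12, 4), a share 2/7 of the remaining income goes to x: x* = 12 + 2/7·(M − 12p_x − 4p_y)/p_x.
Discretionary income = 300 − 12·7.6 − 4·7.5 = 178.8; x* = 12 + 2/7·178.8/7.6 = 18.7218.

x* = 18.7218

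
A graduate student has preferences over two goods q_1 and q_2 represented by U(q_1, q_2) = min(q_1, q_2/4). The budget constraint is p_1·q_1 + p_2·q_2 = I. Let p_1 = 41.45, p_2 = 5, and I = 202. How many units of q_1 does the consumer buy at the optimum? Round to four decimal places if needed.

q_1* = 3.2872

Leontief preferences: the optimum is at the kink where q_1/1 = q_2/4, i.e. q_2 = 4·q_1.
Budget: p_1·q_1 + p_2·4·q_1 = I, so (p_1 + 4·p_2)·q_1 = I.
Demand: q_1*(p_1,p_2,I) = I/(p_1 + 4·p_2), q_2* = 4·I/(p_1 + 4·p_2).
Here 41.45 + 4·5 = 61.45, giving q_1* = 3.2872.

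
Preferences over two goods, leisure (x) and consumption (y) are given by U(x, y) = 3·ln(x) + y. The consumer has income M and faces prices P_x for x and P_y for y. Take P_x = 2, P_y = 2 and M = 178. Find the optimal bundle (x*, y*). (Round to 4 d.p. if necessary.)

MU_x = 3/x, MU_y = 1. Tangency: 3/x = P_x/P_y.
So x*(P_x,P_y) = 3·P_y/P_x, independent of income; and y* = (M − 3·P_y)/P_y.
At the given prices: x* = 3·2/2 = 3, and y* = 86.

x* = 3, y* = 86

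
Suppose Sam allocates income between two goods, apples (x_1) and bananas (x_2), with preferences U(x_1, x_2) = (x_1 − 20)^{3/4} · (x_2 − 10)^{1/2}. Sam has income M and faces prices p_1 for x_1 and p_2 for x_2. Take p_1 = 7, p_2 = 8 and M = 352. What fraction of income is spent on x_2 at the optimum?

Let x_1' = x_1−20, x_2' = x_2−10. MRS = (3/2)·x_2'/x_1' = p_1/p_2.
Substituting into the budget: x_1* = 20 + 0.6·(M − 20·p_1 − 10·p_2)/p_1, and x_2* = 10 + 0.4·(…)/p_2.
Discretionary income = 352 − 20·7 − 10·8 = 132; x_1* = 20 + 0.6·132/7 = 31.3143; x_2* = 10 + 0.4·132/8 = 16.6.
Expenditure on x_2: 8·16.6 = 132.8; share = 0.3773.

share on x_2 = 0.3773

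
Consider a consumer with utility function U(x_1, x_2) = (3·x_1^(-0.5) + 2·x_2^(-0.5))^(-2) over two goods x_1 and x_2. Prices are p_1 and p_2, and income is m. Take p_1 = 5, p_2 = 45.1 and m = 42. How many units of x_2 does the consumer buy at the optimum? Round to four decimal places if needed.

MU_x_1 ∝ 3·x_1^(-1.5), MU_x_2 ∝ 2·x_2^(-1.5), so MRS = (3/2)·(x_2/x_1)^(1.5) = p_1/p_2.
Solve for the ratio: x_2/x_1 = [(2/3)·p_1/p_2]^(2/3).
Substitute x_2 = (x_2/x_1)·x_1 into the budget: x_1* = m/(p_1 + p_2·(x_2/x_1)).
Numerically x_2/x_1 = 0.176117, so x_1* = 42/(5 + 45.1·0.176117) = 3.245 and x_2* = 0.176117·3.245 = 0.5715.

x_2* = 0.5715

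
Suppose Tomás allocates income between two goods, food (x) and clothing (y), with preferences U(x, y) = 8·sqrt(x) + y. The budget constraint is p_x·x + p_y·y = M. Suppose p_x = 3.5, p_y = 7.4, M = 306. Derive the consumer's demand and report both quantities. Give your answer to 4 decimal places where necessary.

MU_x = 4/√x, MU_y = 1. Tangency: 4/√x = p_x/p_y.
Solve: √x = 4·p_y/p_x, so x*(p_x,p_y) = (4·p_y/p_x)², and y* = (M − p_x·x*)/p_y.
Plugging in: x* = (4·7.4/3.5)² = 71.5233, y* = 7.5228.

x* = 71.5233, y* = 7.5228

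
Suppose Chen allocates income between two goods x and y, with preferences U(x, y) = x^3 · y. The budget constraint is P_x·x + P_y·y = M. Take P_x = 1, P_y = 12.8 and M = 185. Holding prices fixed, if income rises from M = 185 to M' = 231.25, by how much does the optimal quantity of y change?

Δy* = 0.9033

MU_x/MU_y = (3·y)/(x); tangency sets this equal to P_x/P_y.
Rearranging, P_y·y = (1/3)·P_x·x. Substituting into the budget gives P_x·x·(1 + (1/3)) = M.
Demand: x*(P_x,P_y,M) = 0.75·M/P_x and y* = 0.25·M/P_y.
At P_x=1, P_y=12.8, M=185: y* = 0.25·185/12.8 = 3.6133.
At M' = 231.25: y* = 4.5166. Change: 4.5166 − 3.6133 = 0.9033.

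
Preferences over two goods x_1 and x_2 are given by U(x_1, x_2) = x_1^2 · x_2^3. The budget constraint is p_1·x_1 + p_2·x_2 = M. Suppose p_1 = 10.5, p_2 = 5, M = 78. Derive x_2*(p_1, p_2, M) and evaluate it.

The MRS is (2/3)·x_2/x_1. Set MRS = p_1/p_2.
Rearranging, p_2·x_2 = (3/2)·p_1·x_1. Substituting into the budget gives p_1·x_1·(1 + (3/2)) = M.
Demand: x_1*(p_1,p_2,M) = 0.4·M/p_1 and x_2* = 0.6·M/p_2.
At p_1=10.5, p_2=5, M=78: x_2* = 0.6·78/5 = 9.36.

x_2* = 9.36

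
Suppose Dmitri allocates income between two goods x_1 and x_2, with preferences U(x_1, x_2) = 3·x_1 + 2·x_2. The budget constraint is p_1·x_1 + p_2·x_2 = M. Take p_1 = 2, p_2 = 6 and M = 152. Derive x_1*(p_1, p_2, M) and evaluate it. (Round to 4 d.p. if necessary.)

Linear utility — the consumer picks whichever good has higher MU/price: 3/2 = 1.5 vs 2/6 = 0.3333.
x_1 gives more utility per dollar, so spend all income on x_1: x_1* = M/p_1, x_2* = 0.
Numerically: x_1* = 76, x_2* = 0.

x_1* = 76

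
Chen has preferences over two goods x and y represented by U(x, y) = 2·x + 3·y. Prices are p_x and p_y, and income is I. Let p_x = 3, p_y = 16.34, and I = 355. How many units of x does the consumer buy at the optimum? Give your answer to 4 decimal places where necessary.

x gives more utility per dollar, so spend all income on x: x* = I/p_x, y* = 0.
Numerically: x* = 118.3333, y* = 0.

x* = 118.3333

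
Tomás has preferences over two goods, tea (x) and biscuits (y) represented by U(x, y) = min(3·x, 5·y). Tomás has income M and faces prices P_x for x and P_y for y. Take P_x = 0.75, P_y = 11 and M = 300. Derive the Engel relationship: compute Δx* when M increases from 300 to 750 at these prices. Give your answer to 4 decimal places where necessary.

Δx* = 61.2245

Leontief preferences: the optimum is at the kink where x/5 = y/3, i.e. y = (3/5)·x.
Budget: P_x·x + P_y·(3/5)·x = M, so (5·P_x + 3·P_y)·x = 5·M.
Demand: x*(P_x,P_y,M) = 5·M/(5·P_x + 3·P_y), y* = 3·M/(5·P_x + 3·P_y).
Here 5·0.75 + 3·11 = 36.75, giving x* = 40.8163.
At M' = 750: x* = 102.0408. Change: 102.0408 − 40.8163 = 61.2245.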